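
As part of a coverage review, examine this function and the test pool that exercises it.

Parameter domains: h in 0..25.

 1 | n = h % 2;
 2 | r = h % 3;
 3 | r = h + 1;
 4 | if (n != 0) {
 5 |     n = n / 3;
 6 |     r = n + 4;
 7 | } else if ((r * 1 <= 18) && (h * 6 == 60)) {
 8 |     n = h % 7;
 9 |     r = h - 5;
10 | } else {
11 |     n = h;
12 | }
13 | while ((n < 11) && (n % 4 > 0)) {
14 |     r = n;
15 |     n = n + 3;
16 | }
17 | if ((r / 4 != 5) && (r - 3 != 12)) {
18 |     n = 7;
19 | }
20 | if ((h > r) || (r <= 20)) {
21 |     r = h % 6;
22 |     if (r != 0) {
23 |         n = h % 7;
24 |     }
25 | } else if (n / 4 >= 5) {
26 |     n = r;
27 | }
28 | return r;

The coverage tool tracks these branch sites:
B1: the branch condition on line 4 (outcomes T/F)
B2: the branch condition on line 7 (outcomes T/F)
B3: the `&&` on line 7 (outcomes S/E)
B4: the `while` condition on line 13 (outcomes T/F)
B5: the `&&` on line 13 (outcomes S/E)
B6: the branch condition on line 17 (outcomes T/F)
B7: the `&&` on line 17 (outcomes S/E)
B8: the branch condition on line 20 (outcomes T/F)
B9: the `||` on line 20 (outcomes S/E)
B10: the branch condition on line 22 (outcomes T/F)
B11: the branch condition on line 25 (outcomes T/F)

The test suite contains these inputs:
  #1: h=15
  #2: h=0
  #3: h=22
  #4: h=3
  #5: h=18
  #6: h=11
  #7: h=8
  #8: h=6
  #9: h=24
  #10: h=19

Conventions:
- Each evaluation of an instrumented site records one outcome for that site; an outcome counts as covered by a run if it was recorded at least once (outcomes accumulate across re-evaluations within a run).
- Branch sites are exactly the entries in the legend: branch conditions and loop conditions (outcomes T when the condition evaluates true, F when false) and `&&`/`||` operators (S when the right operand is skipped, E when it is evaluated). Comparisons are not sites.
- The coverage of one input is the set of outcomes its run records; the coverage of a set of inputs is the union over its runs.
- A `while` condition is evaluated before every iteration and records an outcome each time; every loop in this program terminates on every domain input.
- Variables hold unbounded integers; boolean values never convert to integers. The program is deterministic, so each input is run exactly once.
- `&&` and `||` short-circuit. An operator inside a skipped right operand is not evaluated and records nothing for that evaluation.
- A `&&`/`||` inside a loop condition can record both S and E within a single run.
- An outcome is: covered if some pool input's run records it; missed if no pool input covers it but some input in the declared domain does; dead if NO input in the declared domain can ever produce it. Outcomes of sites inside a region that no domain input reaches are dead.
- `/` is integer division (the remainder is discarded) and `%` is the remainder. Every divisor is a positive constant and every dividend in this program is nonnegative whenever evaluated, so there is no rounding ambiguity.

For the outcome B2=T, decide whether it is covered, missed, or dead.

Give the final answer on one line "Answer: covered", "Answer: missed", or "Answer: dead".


no pool input records B2=T
but domain input (h=10) does record it -> reachable, so missed
Answer: missed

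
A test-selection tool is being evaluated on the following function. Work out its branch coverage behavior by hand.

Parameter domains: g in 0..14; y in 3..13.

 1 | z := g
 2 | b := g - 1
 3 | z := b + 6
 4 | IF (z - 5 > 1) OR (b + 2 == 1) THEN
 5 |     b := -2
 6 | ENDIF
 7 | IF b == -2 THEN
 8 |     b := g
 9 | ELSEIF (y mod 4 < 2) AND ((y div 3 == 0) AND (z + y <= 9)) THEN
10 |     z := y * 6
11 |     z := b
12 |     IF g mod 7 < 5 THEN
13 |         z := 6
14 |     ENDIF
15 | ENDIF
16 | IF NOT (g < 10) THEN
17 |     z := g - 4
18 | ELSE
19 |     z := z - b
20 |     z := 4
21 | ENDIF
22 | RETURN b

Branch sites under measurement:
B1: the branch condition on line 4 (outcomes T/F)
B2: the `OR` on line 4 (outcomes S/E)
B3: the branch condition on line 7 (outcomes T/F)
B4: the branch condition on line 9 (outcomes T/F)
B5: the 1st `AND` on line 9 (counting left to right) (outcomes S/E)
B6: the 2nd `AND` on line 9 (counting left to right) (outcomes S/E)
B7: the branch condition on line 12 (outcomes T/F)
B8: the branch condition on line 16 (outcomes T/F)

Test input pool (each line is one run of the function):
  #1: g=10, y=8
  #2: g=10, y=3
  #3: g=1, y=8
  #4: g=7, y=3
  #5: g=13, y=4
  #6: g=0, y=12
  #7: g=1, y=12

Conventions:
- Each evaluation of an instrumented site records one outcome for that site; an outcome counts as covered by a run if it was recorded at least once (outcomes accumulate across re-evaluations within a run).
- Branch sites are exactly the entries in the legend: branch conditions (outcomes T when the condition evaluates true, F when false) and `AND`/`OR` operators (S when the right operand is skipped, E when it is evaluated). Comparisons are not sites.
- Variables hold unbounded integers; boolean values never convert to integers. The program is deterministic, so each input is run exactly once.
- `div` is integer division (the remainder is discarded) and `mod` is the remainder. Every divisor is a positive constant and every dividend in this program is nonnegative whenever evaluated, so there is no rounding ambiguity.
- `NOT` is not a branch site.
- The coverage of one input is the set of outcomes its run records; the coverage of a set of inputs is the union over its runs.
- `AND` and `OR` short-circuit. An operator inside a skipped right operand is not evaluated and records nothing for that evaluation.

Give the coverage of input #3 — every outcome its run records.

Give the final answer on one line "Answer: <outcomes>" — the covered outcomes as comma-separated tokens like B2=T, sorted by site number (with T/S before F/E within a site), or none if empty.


Event log for input #3 (g=1, y=8):
  B2->E, B1->F, B3->F, B5->E, B6->S, B4->F, B8->F
as a set, this run covers: B1=F, B2=E, B3=F, B4=F, B5=E, B6=S, B8=F
Answer: B1=F, B2=E, B3=F, B4=F, B5=E, B6=S, B8=F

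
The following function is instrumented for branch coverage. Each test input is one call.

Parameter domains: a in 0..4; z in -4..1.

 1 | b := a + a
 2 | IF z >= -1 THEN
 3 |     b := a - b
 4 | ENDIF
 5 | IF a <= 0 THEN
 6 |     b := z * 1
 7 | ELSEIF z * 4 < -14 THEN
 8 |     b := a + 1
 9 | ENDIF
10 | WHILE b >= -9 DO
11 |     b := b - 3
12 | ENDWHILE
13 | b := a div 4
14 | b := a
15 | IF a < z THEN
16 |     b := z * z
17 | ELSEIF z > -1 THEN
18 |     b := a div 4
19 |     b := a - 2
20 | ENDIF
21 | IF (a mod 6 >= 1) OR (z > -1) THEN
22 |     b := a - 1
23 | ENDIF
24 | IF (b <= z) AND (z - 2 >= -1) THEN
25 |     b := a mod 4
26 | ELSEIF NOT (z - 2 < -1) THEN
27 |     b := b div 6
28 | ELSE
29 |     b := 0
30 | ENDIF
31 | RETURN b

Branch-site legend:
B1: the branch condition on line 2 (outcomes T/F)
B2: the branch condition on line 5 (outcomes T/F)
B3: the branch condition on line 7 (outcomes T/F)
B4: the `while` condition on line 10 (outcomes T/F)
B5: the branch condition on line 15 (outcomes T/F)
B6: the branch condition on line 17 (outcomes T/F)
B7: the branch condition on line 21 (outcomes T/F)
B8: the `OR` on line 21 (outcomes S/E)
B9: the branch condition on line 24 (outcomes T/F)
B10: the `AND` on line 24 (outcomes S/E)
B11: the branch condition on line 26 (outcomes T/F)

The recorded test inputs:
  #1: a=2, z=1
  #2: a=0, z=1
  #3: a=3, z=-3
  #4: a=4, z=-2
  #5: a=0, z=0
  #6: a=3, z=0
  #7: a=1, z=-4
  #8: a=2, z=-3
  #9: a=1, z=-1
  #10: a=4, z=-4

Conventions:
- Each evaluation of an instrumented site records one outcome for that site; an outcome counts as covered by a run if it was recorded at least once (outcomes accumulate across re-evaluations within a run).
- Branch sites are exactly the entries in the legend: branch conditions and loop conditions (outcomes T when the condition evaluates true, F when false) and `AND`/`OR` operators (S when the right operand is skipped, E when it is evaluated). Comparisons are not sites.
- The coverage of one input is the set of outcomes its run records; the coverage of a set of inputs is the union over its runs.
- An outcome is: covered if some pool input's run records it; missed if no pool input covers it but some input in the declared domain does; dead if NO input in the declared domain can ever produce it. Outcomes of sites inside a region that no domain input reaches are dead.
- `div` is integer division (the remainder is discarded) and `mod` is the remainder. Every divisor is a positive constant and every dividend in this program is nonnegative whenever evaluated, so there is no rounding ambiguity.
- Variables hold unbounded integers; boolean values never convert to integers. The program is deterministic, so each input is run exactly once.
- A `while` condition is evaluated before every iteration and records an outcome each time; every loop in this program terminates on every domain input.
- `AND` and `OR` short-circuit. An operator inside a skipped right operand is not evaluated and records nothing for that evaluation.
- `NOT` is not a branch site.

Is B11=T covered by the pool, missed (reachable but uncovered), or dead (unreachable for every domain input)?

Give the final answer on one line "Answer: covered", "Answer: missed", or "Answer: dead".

no pool input records B11=T
but domain input (a=3, z=1) does record it -> reachable, so missed

Answer: missed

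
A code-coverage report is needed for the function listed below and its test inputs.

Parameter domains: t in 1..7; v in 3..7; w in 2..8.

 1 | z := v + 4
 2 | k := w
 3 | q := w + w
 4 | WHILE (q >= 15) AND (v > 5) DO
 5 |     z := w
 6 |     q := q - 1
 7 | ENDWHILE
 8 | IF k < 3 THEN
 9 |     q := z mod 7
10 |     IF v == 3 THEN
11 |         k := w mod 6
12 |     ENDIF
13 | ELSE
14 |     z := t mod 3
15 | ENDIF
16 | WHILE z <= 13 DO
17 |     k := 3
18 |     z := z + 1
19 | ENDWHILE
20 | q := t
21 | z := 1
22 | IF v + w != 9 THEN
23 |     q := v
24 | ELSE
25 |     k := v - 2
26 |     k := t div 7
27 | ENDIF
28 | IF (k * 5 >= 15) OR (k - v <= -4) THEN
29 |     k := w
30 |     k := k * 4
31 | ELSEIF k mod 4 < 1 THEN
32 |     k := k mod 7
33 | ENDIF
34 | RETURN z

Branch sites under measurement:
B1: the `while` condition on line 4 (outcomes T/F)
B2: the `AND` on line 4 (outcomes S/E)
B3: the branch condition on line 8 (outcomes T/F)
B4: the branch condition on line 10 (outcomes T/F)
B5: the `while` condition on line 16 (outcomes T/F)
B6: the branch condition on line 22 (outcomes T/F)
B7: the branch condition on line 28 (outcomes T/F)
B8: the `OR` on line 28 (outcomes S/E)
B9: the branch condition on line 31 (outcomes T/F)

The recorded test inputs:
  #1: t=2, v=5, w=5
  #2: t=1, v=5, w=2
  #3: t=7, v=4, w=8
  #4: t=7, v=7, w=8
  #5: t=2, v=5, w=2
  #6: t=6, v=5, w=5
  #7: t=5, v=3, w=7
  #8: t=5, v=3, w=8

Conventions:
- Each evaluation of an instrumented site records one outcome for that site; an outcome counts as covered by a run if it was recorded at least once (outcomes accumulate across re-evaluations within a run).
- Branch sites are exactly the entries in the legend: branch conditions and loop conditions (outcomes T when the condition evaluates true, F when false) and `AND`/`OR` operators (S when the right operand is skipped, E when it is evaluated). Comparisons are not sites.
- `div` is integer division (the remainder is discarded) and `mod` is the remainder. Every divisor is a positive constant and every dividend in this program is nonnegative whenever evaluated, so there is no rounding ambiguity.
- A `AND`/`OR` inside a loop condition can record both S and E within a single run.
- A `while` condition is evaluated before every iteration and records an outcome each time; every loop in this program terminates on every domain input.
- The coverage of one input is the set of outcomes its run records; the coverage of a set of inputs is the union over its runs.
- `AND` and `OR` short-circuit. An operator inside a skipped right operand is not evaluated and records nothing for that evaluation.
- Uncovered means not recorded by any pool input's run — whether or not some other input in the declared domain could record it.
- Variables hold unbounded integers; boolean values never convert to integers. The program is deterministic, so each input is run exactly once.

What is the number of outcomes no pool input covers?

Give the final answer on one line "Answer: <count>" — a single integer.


#1 (t=2, v=5, w=5) -> B2->S, B1->F, B3->F, B5->T, B5->T, B5->T, B5->T, B5->T, B5->T, B5->T, B5->T, B5->T, B5->T, B5->T, ...; covered: B1=F, B2=S, B3=F, B5=T, B5=F, B6=T, B7=T, B8=S
#2 (t=1, v=5, w=2) -> B2->S, B1->F, B3->T, B4->F, B5->T, B5->T, B5->T, B5->T, B5->T, B5->F, B6->T, B8->S, B7->T; covered: B1=F, B2=S, B3=T, B4=F, B5=T, B5=F, B6=T, B7=T, B8=S
#3 (t=7, v=4, w=8) -> B2->E, B1->F, B3->F, B5->T, B5->T, B5->T, B5->T, B5->T, B5->T, B5->T, B5->T, B5->T, B5->T, B5->T, ...; covered: B1=F, B2=E, B3=F, B5=T, B5=F, B6=T, B7=T, B8=S
#4 (t=7, v=7, w=8) -> B2->E, B1->T, B2->E, B1->T, B2->S, B1->F, B3->F, B5->T, B5->T, B5->T, B5->T, B5->T, B5->T, B5->T, ...; covered: B1=T, B1=F, B2=S, B2=E, B3=F, B5=T, B5=F, B6=T, B7=T, B8=S
#5 (t=2, v=5, w=2) -> B2->S, B1->F, B3->T, B4->F, B5->T, B5->T, B5->T, B5->T, B5->T, B5->F, B6->T, B8->S, B7->T; covered: B1=F, B2=S, B3=T, B4=F, B5=T, B5=F, B6=T, B7=T, B8=S
#6 (t=6, v=5, w=5) -> B2->S, B1->F, B3->F, B5->T, B5->T, B5->T, B5->T, B5->T, B5->T, B5->T, B5->T, B5->T, B5->T, B5->T, ...; covered: B1=F, B2=S, B3=F, B5=T, B5=F, B6=T, B7=T, B8=S
#7 (t=5, v=3, w=7) -> B2->S, B1->F, B3->F, B5->T, B5->T, B5->T, B5->T, B5->T, B5->T, B5->T, B5->T, B5->T, B5->T, B5->T, ...; covered: B1=F, B2=S, B3=F, B5=T, B5=F, B6=T, B7=T, B8=S
#8 (t=5, v=3, w=8) -> B2->E, B1->F, B3->F, B5->T, B5->T, B5->T, B5->T, B5->T, B5->T, B5->T, B5->T, B5->T, B5->T, B5->T, ...; covered: B1=F, B2=E, B3=F, B5=T, B5=F, B6=T, B7=T, B8=S
union over the pool: B1=T, B1=F, B2=S, B2=E, B3=T, B3=F, B4=F, B5=T, B5=F, B6=T, B7=T, B8=S
uncovered (6 of 18): B4=T, B6=F, B7=F, B8=E, B9=T, B9=F
Answer: 6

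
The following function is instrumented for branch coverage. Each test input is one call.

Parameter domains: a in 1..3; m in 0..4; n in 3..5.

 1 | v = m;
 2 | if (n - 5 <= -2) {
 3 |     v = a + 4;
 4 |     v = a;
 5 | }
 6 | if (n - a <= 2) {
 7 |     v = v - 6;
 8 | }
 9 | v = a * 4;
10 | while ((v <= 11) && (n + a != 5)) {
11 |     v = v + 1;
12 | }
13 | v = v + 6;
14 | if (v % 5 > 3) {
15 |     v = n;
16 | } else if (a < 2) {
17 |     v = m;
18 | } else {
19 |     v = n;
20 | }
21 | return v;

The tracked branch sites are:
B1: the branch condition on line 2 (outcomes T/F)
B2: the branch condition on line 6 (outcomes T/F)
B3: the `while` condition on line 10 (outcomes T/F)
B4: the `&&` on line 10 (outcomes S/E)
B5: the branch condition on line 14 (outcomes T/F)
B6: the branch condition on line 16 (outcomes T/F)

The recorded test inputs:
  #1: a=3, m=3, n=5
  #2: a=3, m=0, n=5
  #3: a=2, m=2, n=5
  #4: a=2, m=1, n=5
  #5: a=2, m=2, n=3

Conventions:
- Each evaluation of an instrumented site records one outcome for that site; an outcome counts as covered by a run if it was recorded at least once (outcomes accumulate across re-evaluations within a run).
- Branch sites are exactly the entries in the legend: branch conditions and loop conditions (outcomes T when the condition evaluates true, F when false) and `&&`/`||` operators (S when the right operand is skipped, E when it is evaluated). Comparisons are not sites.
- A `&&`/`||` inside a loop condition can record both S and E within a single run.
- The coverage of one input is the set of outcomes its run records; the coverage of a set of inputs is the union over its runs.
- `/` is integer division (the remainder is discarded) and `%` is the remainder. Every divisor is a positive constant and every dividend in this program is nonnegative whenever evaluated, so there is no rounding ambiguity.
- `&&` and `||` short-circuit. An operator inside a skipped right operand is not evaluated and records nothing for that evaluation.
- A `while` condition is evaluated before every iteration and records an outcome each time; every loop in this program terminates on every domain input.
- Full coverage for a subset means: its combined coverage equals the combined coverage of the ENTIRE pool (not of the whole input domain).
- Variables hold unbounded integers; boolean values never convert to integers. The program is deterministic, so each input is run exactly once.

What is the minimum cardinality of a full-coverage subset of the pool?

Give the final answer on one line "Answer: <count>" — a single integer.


run #1 (a=3, m=3, n=5) records B1=F, B2=T, B3=F, B4=S, B5=F, B6=F
run #2 (a=3, m=0, n=5) records B1=F, B2=T, B3=F, B4=S, B5=F, B6=F
run #3 (a=2, m=2, n=5) records B1=F, B2=F, B3=T, B3=F, B4=S, B4=E, B5=F, B6=F
run #4 (a=2, m=1, n=5) records B1=F, B2=F, B3=T, B3=F, B4=S, B4=E, B5=F, B6=F
run #5 (a=2, m=2, n=3) records B1=T, B2=T, B3=F, B4=E, B5=T
pool-wide coverage (11 outcomes): B1=T, B1=F, B2=T, B2=F, B3=T, B3=F, B4=S, B4=E, B5=T, B5=F, B6=F
every size-1 subset falls short of the 11 outcomes (best: 8/11)
size 2: inputs {3, 5} cover all 11 outcomes, and no lexicographically smaller subset of this size does
Answer: 2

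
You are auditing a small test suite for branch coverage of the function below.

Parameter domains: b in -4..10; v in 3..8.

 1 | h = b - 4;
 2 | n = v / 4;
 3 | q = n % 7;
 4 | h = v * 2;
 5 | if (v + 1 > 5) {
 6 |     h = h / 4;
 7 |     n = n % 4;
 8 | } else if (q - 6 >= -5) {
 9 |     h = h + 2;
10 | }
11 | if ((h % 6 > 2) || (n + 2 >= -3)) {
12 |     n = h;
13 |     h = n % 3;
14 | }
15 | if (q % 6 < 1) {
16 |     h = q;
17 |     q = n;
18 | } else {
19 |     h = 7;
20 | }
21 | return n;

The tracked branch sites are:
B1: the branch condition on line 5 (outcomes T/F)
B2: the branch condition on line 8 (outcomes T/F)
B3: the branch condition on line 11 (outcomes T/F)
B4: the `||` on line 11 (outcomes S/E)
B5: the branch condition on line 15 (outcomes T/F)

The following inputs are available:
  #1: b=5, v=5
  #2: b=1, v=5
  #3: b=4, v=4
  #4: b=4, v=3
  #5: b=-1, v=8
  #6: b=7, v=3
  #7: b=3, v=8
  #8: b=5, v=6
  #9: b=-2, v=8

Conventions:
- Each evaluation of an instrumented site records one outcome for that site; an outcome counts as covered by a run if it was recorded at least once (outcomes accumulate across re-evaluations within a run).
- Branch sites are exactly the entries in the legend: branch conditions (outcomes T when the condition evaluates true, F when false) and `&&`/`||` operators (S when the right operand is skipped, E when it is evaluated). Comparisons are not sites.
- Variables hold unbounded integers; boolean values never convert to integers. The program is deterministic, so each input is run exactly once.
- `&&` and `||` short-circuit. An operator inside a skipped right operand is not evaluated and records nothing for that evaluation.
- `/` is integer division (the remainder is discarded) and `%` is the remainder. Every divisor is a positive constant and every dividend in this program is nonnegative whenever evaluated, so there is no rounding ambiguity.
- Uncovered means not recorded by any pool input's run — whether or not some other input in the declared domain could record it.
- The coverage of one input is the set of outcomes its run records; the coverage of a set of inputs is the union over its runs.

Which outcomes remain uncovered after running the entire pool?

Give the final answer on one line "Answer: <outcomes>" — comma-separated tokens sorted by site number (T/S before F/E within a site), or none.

#1 (b=5, v=5) -> B1->T, B4->E, B3->T, B5->F; covered: B1=T, B3=T, B4=E, B5=F
#2 (b=1, v=5) -> B1->T, B4->E, B3->T, B5->F; covered: B1=T, B3=T, B4=E, B5=F
#3 (b=4, v=4) -> B1->F, B2->T, B4->S, B3->T, B5->F; covered: B1=F, B2=T, B3=T, B4=S, B5=F
#4 (b=4, v=3) -> B1->F, B2->F, B4->E, B3->T, B5->T; covered: B1=F, B2=F, B3=T, B4=E, B5=T
#5 (b=-1, v=8) -> B1->T, B4->S, B3->T, B5->F; covered: B1=T, B3=T, B4=S, B5=F
#6 (b=7, v=3) -> B1->F, B2->F, B4->E, B3->T, B5->T; covered: B1=F, B2=F, B3=T, B4=E, B5=T
#7 (b=3, v=8) -> B1->T, B4->S, B3->T, B5->F; covered: B1=T, B3=T, B4=S, B5=F
#8 (b=5, v=6) -> B1->T, B4->S, B3->T, B5->F; covered: B1=T, B3=T, B4=S, B5=F
#9 (b=-2, v=8) -> B1->T, B4->S, B3->T, B5->F; covered: B1=T, B3=T, B4=S, B5=F
union over the pool: B1=T, B1=F, B2=T, B2=F, B3=T, B4=S, B4=E, B5=T, B5=F
uncovered (1 of 10): B3=F

Answer: B3=F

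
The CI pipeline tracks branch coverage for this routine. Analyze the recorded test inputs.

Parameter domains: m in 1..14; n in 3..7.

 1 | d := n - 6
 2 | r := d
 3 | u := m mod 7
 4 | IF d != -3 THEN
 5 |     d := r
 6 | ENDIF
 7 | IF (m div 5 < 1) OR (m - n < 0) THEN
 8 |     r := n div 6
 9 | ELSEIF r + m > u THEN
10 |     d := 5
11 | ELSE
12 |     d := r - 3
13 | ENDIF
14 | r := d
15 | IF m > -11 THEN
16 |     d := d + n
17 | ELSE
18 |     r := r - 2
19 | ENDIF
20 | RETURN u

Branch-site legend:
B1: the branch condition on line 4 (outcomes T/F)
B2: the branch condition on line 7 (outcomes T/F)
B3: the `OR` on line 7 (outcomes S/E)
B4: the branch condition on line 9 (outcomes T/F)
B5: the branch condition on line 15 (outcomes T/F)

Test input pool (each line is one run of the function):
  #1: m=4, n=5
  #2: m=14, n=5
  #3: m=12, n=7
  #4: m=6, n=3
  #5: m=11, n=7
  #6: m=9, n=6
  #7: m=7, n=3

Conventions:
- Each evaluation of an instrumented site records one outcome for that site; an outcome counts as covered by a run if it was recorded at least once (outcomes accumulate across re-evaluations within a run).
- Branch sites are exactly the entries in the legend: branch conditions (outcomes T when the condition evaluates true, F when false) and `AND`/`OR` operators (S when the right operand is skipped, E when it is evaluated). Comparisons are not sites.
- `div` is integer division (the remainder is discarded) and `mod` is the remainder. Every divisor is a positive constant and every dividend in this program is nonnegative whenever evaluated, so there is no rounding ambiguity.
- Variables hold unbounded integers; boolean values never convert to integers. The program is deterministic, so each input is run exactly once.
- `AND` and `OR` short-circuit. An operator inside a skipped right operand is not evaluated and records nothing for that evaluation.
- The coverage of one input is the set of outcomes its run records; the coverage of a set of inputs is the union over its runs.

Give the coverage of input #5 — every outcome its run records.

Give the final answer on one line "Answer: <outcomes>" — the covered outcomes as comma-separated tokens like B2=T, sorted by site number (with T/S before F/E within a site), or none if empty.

Event log for input #5 (m=11, n=7):
  B1->T, B3->E, B2->F, B4->T, B5->T
as a set, this run covers: B1=T, B2=F, B3=E, B4=T, B5=T

Answer: B1=T, B2=F, B3=E, B4=T, B5=T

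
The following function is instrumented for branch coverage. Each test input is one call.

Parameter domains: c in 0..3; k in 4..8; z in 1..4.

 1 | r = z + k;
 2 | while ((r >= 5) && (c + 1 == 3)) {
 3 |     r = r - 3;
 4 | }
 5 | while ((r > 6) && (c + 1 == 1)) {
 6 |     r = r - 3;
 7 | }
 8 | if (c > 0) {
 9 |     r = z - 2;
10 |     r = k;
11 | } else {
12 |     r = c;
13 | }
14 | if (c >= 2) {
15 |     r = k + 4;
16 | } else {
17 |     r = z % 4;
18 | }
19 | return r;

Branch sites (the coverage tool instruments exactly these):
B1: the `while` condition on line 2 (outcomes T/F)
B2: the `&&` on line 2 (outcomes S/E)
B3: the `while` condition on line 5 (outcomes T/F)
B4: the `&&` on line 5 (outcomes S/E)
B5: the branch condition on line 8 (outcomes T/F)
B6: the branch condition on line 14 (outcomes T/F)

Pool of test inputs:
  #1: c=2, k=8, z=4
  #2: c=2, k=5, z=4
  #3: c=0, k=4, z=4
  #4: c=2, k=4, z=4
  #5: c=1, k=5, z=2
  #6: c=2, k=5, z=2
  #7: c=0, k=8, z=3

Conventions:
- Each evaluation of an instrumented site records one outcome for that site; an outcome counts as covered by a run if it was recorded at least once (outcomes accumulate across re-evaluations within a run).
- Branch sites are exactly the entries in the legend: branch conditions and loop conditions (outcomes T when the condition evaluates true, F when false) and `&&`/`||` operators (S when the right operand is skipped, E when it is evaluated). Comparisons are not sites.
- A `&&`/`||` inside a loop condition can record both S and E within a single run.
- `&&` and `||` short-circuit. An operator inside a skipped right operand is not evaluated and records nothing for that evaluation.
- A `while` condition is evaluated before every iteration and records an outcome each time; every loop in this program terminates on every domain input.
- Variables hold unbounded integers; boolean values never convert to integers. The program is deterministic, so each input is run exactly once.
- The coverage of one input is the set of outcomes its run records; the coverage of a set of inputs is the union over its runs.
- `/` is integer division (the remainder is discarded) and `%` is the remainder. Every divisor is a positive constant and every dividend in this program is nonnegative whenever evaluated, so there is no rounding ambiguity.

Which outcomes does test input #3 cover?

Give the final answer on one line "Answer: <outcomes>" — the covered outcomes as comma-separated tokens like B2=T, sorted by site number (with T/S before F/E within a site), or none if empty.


Tracing the run of input #3 (c=0, k=4, z=4):
  B2->E, B1->F, B4->E, B3->T, B4->S, B3->F, B5->F, B6->F
deduplicating events, the covered set is: B1=F, B2=E, B3=T, B3=F, B4=S, B4=E, B5=F, B6=F
Answer: B1=F, B2=E, B3=T, B3=F, B4=S, B4=E, B5=F, B6=F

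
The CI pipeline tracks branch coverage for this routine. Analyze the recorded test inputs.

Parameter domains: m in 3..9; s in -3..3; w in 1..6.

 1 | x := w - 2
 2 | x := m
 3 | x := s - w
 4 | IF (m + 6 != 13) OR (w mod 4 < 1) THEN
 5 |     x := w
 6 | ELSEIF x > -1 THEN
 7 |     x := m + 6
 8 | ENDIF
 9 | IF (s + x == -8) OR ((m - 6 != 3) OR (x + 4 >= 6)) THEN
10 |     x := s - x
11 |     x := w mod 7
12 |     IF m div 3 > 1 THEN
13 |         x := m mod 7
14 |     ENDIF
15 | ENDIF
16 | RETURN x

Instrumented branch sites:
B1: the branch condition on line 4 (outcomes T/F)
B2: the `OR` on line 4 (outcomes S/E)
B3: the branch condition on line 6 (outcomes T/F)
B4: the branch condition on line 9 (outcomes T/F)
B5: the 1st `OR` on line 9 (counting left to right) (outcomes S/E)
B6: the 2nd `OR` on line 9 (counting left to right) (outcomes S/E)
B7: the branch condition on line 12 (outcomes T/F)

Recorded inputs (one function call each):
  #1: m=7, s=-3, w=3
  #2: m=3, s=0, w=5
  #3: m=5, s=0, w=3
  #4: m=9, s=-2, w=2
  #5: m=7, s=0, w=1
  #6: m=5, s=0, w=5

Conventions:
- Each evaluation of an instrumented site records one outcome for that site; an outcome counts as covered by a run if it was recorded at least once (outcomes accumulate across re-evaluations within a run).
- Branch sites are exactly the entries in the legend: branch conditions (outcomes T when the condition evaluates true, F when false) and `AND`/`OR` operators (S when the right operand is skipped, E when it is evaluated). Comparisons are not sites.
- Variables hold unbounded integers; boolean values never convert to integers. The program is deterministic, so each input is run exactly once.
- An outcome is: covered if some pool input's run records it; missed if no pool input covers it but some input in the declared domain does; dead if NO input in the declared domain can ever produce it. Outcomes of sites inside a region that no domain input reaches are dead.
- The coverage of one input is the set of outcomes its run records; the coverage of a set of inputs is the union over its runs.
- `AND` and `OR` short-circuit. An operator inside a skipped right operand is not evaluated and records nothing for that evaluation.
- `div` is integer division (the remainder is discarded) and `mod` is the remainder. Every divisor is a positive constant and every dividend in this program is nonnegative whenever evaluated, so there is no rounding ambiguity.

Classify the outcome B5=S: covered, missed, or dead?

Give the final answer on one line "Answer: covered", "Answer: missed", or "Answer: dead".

no pool input records B5=S
but domain input (m=7, s=-3, w=2) does record it -> reachable, so missed

Answer: missed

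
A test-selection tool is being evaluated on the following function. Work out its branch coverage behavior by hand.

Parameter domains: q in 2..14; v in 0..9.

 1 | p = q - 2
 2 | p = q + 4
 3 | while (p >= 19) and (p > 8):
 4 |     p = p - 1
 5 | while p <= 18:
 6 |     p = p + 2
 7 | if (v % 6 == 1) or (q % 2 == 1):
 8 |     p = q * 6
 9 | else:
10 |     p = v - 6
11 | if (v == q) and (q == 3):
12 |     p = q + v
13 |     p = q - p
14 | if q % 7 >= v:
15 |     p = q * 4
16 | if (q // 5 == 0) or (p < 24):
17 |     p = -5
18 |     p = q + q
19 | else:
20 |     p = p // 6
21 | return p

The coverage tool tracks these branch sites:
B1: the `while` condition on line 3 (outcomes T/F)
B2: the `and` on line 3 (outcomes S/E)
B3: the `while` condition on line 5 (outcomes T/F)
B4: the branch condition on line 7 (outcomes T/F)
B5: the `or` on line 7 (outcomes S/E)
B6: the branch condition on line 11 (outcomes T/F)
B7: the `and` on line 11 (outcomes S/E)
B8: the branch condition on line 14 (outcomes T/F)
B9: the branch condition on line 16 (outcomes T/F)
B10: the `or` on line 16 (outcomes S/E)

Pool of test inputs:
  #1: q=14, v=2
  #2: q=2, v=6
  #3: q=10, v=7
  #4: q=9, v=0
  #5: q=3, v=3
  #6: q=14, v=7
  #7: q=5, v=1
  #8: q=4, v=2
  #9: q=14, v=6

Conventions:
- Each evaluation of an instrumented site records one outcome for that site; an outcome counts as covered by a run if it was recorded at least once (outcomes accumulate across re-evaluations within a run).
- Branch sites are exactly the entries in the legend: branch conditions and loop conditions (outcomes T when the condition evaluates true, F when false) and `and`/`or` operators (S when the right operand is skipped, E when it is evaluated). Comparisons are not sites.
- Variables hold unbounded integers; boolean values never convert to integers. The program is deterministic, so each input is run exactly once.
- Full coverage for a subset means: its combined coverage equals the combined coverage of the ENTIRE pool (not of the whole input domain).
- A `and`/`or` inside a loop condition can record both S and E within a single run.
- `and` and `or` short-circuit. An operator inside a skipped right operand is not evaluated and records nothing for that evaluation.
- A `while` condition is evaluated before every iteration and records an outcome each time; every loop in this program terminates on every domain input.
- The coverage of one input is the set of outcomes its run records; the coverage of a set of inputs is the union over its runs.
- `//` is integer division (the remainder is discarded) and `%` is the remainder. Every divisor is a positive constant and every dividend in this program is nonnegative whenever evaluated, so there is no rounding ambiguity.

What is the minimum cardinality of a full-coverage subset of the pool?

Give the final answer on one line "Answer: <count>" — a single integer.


test 1 (q=14, v=2) fires B2->S, B1->F, B3->T, B3->F, B5->E, B4->F, B7->S, B6->F, B8->F, B10->E, B9->T; hits B1=F, B2=S, B3=T, B3=F, B4=F, B5=E, B6=F, B7=S, B8=F, B9=T, B10=E
test 2 (q=2, v=6) fires B2->S, B1->F, B3->T, B3->T, B3->T, B3->T, B3->T, B3->T, B3->T, B3->F, B5->E, B4->F, B7->S, B6->F, ...; hits B1=F, B2=S, B3=T, B3=F, B4=F, B5=E, B6=F, B7=S, B8=F, B9=T, B10=S
test 3 (q=10, v=7) fires B2->S, B1->F, B3->T, B3->T, B3->T, B3->F, B5->S, B4->T, B7->S, B6->F, B8->F, B10->E, B9->F; hits B1=F, B2=S, B3=T, B3=F, B4=T, B5=S, B6=F, B7=S, B8=F, B9=F, B10=E
test 4 (q=9, v=0) fires B2->S, B1->F, B3->T, B3->T, B3->T, B3->F, B5->E, B4->T, B7->S, B6->F, B8->T, B10->E, B9->F; hits B1=F, B2=S, B3=T, B3=F, B4=T, B5=E, B6=F, B7=S, B8=T, B9=F, B10=E
test 5 (q=3, v=3) fires B2->S, B1->F, B3->T, B3->T, B3->T, B3->T, B3->T, B3->T, B3->F, B5->E, B4->T, B7->E, B6->T, B8->T, ...; hits B1=F, B2=S, B3=T, B3=F, B4=T, B5=E, B6=T, B7=E, B8=T, B9=T, B10=S
test 6 (q=14, v=7) fires B2->S, B1->F, B3->T, B3->F, B5->S, B4->T, B7->S, B6->F, B8->F, B10->E, B9->F; hits B1=F, B2=S, B3=T, B3=F, B4=T, B5=S, B6=F, B7=S, B8=F, B9=F, B10=E
test 7 (q=5, v=1) fires B2->S, B1->F, B3->T, B3->T, B3->T, B3->T, B3->T, B3->F, B5->S, B4->T, B7->S, B6->F, B8->T, B10->E, ...; hits B1=F, B2=S, B3=T, B3=F, B4=T, B5=S, B6=F, B7=S, B8=T, B9=T, B10=E
test 8 (q=4, v=2) fires B2->S, B1->F, B3->T, B3->T, B3->T, B3->T, B3->T, B3->T, B3->F, B5->E, B4->F, B7->S, B6->F, B8->T, ...; hits B1=F, B2=S, B3=T, B3=F, B4=F, B5=E, B6=F, B7=S, B8=T, B9=T, B10=S
test 9 (q=14, v=6) fires B2->S, B1->F, B3->T, B3->F, B5->E, B4->F, B7->S, B6->F, B8->F, B10->E, B9->T; hits B1=F, B2=S, B3=T, B3=F, B4=F, B5=E, B6=F, B7=S, B8=F, B9=T, B10=E
union over all inputs: B1=F, B2=S, B3=T, B3=F, B4=T, B4=F, B5=S, B5=E, B6=T, B6=F, B7=S, B7=E, B8=T, B8=F, B9=T, B9=F, B10=S, B10=E (18 outcomes)
checked all size-1 subsets: none covers 18 outcomes (max 11/18)
checked all size-2 subsets: none covers 18 outcomes (max 17/18)
at size 3, {1, 3, 5} reaches all 18 outcomes; every lexicographically earlier size-3 subset fails
Answer: 3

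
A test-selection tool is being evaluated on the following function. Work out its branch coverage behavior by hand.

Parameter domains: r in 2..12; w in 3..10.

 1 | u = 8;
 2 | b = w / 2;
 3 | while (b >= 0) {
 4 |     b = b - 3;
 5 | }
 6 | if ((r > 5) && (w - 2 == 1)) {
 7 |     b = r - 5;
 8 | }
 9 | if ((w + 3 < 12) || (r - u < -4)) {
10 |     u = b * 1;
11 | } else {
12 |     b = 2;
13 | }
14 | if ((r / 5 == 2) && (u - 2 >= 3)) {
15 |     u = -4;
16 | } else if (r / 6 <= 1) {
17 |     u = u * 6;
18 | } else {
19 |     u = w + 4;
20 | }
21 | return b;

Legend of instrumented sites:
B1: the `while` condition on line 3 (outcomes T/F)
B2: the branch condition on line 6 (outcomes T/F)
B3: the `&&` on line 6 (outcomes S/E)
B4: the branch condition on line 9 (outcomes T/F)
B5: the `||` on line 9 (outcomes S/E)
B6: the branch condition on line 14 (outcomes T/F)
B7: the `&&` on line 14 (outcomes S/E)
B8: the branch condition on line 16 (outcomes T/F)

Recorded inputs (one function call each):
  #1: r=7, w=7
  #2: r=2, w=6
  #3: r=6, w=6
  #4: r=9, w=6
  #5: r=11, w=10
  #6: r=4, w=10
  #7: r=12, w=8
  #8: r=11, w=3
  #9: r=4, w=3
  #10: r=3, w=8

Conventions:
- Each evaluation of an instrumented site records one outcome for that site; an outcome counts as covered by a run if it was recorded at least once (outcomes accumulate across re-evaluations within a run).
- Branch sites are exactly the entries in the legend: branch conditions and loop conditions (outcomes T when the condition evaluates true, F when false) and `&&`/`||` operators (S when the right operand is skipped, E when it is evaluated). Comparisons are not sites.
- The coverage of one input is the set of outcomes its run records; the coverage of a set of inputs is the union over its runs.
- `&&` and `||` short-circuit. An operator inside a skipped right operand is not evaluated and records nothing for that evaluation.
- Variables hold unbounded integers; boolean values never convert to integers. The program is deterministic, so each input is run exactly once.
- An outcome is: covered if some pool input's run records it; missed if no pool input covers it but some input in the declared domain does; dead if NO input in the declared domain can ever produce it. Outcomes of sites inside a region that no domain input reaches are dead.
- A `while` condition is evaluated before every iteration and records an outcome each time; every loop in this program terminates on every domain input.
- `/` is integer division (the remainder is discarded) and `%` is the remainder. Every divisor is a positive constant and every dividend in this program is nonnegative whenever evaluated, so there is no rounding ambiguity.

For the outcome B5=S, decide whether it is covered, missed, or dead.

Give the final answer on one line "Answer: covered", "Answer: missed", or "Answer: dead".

B5=S is recorded by pool input(s) 1, 2, 3, 4, 7, 8, 9, 10 -> covered

Answer: covered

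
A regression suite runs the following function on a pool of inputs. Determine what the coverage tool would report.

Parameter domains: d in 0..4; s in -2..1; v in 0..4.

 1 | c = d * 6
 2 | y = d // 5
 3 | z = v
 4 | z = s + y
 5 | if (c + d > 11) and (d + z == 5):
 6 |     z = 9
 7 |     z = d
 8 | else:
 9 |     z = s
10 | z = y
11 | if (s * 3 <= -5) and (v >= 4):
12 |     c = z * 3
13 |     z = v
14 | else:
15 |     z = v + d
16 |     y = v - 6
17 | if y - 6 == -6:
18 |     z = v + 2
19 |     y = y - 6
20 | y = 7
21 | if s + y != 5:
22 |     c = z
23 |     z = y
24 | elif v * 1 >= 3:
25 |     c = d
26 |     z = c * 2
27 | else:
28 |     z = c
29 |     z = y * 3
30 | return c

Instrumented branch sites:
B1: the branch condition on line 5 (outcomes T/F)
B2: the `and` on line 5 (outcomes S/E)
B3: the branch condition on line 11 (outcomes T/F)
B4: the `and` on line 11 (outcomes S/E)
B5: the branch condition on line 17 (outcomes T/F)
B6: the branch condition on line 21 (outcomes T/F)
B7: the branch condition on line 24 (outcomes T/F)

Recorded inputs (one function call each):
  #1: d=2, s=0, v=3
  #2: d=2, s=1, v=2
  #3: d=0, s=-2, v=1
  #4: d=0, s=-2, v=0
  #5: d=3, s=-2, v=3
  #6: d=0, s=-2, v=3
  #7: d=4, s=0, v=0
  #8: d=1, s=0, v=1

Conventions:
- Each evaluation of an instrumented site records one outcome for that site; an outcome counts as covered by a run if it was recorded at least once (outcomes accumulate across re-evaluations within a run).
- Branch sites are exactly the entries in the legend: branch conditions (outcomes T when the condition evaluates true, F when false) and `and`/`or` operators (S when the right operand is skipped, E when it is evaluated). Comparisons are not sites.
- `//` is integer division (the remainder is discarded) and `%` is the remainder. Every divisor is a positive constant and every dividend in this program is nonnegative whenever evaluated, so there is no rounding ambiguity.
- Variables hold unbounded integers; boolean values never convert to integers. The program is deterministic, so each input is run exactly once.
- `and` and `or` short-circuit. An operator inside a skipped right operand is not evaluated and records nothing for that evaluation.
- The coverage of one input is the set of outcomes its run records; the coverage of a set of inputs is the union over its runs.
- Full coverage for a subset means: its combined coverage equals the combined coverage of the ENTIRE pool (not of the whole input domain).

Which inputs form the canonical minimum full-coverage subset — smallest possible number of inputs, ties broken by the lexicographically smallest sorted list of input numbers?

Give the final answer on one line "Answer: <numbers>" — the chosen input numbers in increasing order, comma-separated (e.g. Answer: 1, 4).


input #1 (d=2, s=0, v=3): covers B1=F, B2=E, B3=F, B4=S, B5=F, B6=T
input #2 (d=2, s=1, v=2): covers B1=F, B2=E, B3=F, B4=S, B5=F, B6=T
input #3 (d=0, s=-2, v=1): covers B1=F, B2=S, B3=F, B4=E, B5=F, B6=F, B7=F
input #4 (d=0, s=-2, v=0): covers B1=F, B2=S, B3=F, B4=E, B5=F, B6=F, B7=F
input #5 (d=3, s=-2, v=3): covers B1=F, B2=E, B3=F, B4=E, B5=F, B6=F, B7=T
input #6 (d=0, s=-2, v=3): covers B1=F, B2=S, B3=F, B4=E, B5=F, B6=F, B7=T
input #7 (d=4, s=0, v=0): covers B1=F, B2=E, B3=F, B4=S, B5=F, B6=T
input #8 (d=1, s=0, v=1): covers B1=F, B2=S, B3=F, B4=S, B5=F, B6=T
together the pool reaches 11 outcomes: B1=F, B2=S, B2=E, B3=F, B4=S, B4=E, B5=F, B6=T, B6=F, B7=T, B7=F
size 1 is not enough: best union over all size-1 subsets is 7/11
size 2 is not enough: best union over all size-2 subsets is 10/11
size 3: inputs {1, 3, 5} cover all 11 outcomes, and no lexicographically smaller subset of this size does
Answer: 1, 3, 5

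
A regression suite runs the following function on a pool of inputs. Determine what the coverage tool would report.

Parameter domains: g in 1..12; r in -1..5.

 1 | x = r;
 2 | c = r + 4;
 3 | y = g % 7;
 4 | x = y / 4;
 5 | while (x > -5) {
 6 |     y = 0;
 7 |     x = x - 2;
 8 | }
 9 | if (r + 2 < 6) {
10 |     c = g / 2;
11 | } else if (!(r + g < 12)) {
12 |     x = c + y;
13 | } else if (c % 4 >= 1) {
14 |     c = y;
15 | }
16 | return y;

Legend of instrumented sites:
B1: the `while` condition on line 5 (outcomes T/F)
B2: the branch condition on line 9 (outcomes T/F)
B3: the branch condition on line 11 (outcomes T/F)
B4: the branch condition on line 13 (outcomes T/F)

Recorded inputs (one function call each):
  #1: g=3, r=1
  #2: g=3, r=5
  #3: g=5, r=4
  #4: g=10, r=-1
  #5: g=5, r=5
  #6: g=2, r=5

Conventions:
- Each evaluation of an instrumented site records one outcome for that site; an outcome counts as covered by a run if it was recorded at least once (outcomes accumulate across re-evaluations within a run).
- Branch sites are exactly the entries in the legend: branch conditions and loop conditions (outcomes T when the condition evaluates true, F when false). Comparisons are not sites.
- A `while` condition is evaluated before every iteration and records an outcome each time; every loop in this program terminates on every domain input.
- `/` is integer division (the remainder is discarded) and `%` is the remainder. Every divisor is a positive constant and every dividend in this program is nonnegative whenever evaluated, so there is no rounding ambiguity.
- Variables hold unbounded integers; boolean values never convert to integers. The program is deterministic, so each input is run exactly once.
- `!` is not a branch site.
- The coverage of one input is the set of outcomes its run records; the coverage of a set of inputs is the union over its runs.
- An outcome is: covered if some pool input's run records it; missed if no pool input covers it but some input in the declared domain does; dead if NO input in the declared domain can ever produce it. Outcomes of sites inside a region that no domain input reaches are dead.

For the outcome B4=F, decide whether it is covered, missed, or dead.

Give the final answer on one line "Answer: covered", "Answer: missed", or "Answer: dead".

B4=F is recorded by pool input(s) 3 -> covered

Answer: covered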